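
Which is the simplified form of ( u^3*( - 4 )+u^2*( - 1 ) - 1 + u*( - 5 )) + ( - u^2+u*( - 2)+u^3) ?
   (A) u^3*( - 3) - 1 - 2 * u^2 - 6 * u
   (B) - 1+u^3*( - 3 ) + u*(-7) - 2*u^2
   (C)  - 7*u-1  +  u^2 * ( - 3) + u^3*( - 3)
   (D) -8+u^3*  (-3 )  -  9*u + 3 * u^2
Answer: B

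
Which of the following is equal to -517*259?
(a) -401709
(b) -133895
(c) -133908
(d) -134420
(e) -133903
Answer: e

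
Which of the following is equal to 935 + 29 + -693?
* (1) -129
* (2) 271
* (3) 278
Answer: 2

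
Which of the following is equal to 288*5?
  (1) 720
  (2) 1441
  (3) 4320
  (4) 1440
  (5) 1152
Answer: 4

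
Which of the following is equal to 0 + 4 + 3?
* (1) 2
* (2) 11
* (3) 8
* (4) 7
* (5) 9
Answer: 4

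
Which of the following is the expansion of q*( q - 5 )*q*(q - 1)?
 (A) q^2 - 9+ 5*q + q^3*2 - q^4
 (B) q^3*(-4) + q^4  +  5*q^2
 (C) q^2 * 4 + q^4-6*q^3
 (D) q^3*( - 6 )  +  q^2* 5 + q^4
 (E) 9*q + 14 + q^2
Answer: D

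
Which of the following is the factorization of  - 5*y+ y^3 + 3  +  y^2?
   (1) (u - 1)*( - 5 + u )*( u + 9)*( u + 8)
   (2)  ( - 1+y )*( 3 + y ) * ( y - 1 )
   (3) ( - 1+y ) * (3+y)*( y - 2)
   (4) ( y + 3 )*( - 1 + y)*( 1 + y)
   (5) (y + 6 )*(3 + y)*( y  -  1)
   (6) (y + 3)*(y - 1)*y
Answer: 2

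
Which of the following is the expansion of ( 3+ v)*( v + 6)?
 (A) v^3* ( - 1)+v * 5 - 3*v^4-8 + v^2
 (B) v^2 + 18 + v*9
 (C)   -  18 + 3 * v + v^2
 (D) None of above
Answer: B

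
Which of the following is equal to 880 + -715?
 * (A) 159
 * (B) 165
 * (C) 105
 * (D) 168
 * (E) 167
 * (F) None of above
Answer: B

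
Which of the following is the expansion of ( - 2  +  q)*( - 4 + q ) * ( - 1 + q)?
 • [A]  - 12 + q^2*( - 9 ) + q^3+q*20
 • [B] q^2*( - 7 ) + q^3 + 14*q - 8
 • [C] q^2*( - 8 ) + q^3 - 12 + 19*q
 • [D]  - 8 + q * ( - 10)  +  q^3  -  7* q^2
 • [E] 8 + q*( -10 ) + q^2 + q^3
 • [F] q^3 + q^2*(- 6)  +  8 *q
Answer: B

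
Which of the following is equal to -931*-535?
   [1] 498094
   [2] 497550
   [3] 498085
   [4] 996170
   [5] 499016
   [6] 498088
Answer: 3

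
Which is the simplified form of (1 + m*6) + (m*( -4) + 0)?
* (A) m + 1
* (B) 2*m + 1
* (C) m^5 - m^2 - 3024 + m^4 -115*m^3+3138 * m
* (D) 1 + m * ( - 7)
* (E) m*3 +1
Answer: B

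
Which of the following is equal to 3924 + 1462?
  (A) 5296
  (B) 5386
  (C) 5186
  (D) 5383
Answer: B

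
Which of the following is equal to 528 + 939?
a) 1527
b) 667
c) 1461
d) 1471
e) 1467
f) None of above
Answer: e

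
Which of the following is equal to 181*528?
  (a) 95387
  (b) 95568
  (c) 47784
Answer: b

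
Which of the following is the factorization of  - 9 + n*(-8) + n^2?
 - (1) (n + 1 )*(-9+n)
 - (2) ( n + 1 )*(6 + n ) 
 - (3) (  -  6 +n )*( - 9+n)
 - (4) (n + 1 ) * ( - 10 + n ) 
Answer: 1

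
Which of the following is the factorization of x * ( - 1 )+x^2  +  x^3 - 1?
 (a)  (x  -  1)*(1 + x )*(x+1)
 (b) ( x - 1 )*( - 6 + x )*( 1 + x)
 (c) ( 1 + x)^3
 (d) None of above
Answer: a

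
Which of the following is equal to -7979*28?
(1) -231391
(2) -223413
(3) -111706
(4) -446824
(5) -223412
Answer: 5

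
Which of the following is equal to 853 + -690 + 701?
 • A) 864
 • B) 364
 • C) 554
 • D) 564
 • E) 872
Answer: A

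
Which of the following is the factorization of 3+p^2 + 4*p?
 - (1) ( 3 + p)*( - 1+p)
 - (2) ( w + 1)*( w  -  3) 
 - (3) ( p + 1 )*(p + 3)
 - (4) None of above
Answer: 3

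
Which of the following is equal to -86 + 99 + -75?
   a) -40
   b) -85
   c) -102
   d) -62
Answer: d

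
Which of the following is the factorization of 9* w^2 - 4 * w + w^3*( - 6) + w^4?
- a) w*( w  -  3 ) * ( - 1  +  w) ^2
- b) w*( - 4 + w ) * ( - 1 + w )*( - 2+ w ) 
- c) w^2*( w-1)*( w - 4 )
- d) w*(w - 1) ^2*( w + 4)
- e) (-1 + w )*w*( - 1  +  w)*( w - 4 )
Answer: e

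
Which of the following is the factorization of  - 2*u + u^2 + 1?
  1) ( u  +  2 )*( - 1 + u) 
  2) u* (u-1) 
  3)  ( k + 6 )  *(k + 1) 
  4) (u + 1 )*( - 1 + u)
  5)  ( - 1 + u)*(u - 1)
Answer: 5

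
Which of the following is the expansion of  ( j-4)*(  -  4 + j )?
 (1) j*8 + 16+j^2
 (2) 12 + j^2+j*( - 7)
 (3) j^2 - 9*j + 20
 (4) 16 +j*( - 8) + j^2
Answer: 4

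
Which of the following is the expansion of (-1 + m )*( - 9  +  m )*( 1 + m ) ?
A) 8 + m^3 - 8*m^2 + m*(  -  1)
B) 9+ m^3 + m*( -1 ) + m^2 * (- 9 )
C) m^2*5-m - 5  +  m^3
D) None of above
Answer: B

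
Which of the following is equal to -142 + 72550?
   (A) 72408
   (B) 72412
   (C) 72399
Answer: A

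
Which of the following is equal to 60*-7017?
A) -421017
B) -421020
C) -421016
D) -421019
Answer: B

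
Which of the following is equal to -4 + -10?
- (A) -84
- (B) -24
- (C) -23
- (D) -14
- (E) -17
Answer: D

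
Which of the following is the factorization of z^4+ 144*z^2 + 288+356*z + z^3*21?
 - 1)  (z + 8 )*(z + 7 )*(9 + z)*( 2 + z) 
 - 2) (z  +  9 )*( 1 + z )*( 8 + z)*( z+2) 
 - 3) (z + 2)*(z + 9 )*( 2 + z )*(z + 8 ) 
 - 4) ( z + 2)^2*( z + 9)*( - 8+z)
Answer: 3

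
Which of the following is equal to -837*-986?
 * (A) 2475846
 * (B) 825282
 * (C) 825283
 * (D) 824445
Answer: B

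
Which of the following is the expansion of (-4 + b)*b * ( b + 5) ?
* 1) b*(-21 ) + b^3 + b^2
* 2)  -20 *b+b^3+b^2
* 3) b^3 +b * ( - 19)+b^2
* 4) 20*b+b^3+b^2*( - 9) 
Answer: 2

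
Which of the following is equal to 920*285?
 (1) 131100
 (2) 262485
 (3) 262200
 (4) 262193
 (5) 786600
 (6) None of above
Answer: 3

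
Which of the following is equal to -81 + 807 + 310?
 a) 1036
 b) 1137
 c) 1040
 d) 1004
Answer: a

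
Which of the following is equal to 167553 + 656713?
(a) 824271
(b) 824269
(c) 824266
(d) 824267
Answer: c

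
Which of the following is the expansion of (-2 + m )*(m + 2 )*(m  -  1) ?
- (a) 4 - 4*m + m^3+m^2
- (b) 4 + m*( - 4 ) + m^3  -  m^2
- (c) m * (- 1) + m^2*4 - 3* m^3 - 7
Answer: b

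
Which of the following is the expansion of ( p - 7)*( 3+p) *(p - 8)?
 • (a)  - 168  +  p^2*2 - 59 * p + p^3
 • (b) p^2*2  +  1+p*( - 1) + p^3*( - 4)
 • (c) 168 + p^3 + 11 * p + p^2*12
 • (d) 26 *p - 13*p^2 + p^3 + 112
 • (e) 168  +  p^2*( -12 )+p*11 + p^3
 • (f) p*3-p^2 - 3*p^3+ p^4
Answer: e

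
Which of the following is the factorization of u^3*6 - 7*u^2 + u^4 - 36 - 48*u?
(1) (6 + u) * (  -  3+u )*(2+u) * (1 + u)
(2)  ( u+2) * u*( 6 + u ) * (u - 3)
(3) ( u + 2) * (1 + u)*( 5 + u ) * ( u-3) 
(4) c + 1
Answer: 1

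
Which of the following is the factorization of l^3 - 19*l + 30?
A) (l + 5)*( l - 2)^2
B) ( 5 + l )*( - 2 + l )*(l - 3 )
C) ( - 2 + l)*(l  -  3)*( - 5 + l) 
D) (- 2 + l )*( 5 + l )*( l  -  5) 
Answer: B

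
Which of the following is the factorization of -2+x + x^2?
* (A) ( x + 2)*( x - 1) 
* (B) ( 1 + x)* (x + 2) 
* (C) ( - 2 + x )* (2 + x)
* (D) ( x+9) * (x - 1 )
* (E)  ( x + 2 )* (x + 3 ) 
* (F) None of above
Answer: A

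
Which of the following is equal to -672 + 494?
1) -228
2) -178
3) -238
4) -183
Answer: 2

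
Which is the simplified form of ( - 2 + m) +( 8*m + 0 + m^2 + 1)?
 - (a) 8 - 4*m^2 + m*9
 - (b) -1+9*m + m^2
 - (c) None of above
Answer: b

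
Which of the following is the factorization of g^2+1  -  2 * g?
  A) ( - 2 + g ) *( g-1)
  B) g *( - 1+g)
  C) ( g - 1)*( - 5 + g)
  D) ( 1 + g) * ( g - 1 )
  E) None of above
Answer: E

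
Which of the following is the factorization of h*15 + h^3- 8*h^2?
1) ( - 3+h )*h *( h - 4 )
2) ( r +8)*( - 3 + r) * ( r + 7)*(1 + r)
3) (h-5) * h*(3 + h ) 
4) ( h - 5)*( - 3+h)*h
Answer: 4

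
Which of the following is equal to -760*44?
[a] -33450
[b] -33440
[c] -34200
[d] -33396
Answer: b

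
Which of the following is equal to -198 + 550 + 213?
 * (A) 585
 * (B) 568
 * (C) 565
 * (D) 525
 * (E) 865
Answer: C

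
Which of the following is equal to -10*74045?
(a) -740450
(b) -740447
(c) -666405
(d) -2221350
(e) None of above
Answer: a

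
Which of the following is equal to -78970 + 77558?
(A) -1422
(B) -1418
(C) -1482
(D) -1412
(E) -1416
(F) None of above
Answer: D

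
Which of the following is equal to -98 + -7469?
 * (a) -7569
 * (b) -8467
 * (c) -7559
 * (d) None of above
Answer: d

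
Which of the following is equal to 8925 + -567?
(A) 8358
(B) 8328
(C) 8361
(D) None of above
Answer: A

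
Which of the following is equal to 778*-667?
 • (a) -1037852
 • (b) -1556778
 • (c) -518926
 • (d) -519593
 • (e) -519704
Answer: c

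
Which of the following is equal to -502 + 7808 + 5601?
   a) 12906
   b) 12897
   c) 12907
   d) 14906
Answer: c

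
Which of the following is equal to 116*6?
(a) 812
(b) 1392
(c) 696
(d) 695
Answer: c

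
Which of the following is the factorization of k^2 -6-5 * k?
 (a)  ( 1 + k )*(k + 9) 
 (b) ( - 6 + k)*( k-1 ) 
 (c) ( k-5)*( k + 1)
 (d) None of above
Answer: d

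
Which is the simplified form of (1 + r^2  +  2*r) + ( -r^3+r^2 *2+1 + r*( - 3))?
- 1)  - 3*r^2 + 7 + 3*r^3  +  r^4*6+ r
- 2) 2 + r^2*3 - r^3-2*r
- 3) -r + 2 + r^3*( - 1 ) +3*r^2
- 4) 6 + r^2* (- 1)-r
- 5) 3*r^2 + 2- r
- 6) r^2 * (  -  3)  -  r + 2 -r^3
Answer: 3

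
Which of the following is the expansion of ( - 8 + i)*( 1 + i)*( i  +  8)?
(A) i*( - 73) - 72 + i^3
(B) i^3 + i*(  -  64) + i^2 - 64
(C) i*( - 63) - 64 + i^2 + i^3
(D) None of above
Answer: B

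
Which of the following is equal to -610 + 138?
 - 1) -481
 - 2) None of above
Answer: 2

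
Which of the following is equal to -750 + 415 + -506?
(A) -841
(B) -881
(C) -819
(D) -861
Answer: A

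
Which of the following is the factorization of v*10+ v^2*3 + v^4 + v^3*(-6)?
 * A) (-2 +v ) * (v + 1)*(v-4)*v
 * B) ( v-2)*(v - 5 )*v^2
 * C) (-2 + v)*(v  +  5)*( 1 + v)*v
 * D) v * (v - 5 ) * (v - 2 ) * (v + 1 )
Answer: D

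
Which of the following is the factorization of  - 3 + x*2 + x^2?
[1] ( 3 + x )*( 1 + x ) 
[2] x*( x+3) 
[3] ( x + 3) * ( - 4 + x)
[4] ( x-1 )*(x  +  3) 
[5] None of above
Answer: 4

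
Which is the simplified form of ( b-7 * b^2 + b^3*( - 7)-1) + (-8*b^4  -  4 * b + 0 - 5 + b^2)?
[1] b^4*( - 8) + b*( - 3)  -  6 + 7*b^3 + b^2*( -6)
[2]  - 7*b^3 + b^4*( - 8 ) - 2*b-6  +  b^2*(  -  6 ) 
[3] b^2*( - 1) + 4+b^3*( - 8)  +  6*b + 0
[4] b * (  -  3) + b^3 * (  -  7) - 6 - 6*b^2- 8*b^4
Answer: 4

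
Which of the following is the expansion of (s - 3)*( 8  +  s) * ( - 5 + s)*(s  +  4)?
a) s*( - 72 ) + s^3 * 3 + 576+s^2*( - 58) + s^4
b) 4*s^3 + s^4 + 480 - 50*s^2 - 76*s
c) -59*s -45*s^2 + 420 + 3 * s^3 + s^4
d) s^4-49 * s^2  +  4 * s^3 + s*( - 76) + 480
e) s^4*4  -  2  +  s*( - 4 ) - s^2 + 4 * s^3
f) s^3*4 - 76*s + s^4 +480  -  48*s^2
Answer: d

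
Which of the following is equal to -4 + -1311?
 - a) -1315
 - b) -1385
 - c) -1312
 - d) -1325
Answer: a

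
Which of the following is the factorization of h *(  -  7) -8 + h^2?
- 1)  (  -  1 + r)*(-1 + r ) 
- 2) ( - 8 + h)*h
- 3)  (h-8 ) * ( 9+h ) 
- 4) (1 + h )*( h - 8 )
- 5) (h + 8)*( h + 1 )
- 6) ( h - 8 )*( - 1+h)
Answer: 4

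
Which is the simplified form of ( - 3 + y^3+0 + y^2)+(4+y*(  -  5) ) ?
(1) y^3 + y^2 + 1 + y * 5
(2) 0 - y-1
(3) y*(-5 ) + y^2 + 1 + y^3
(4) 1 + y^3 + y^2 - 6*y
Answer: 3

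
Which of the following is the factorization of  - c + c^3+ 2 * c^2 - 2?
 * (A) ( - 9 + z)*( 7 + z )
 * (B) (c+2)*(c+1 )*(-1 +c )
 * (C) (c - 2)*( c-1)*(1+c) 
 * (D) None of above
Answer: B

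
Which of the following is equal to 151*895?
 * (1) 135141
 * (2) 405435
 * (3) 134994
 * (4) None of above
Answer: 4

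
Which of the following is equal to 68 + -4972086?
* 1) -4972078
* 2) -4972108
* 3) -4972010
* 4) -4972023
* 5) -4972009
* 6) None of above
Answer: 6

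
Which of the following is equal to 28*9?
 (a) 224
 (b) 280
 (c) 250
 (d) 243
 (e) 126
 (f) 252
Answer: f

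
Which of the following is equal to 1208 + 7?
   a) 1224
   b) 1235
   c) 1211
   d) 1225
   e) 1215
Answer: e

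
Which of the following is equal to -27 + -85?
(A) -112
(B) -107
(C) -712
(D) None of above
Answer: A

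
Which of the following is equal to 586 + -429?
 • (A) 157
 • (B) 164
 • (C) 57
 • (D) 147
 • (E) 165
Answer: A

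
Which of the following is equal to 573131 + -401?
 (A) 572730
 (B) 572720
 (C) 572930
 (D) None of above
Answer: A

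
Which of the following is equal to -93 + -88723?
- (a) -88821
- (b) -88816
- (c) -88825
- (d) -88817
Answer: b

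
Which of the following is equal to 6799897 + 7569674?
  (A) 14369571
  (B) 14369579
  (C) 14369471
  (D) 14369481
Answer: A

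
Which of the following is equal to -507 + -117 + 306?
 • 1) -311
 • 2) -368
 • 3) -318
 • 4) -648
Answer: 3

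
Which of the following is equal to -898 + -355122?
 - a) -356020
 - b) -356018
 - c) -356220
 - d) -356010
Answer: a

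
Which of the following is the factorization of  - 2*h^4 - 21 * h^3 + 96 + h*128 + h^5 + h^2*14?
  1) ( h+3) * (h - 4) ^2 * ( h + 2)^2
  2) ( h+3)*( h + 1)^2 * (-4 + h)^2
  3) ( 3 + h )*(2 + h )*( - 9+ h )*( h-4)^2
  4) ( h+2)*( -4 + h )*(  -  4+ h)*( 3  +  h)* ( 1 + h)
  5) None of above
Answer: 4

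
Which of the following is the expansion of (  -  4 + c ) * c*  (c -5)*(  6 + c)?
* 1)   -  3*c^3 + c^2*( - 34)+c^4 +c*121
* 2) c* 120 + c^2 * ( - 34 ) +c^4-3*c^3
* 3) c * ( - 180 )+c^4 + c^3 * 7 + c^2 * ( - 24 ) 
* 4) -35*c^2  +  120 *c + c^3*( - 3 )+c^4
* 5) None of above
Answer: 2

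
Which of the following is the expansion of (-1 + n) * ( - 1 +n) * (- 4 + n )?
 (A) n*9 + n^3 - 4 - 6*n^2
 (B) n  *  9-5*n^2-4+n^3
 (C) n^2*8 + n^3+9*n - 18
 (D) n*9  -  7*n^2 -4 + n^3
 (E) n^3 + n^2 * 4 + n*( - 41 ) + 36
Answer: A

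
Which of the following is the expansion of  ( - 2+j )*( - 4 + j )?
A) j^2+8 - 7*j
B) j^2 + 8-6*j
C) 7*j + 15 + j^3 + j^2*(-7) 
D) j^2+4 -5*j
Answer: B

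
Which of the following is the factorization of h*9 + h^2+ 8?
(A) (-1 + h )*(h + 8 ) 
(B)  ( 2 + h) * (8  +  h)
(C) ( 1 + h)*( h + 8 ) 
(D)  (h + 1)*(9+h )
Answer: C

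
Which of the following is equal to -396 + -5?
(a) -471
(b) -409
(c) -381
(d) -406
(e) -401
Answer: e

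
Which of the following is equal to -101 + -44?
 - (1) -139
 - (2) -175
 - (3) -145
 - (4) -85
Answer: 3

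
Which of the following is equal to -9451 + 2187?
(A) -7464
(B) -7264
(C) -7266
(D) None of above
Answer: B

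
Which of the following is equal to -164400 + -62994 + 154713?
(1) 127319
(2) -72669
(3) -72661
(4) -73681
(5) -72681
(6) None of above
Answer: 5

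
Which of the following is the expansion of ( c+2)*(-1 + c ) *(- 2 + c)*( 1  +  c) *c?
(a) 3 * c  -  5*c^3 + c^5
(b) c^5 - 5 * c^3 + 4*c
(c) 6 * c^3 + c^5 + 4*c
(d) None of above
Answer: b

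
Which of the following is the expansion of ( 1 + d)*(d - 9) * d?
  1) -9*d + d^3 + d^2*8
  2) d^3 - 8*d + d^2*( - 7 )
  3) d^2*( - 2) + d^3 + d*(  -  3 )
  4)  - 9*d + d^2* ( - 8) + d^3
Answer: 4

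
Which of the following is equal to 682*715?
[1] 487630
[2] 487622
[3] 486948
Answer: 1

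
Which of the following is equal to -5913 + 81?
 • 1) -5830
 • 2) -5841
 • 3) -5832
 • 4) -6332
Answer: 3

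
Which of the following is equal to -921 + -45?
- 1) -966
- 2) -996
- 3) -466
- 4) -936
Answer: 1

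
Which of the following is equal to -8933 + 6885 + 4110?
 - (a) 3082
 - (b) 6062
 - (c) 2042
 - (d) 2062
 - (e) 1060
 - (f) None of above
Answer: d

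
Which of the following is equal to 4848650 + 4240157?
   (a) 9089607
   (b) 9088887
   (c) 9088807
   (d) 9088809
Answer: c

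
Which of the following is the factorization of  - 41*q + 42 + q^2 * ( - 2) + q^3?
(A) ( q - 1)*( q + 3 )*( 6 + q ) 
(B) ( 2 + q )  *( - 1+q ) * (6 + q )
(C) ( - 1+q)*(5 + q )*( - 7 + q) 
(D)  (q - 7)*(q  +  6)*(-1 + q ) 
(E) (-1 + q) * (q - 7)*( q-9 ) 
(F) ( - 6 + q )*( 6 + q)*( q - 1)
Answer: D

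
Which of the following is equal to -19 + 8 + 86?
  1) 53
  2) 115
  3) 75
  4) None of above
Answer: 3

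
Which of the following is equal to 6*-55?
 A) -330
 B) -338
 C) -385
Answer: A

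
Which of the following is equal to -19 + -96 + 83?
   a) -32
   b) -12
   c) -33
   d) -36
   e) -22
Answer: a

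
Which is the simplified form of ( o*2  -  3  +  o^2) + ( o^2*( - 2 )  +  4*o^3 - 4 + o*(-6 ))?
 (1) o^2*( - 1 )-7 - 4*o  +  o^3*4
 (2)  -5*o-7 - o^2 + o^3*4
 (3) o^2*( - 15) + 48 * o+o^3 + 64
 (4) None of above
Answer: 1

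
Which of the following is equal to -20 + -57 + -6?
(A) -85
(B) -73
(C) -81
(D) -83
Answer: D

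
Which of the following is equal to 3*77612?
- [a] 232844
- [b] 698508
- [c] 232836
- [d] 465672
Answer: c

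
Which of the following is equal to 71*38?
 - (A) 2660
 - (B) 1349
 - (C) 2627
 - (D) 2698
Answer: D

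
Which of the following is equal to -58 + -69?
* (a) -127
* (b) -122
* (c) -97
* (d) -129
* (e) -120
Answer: a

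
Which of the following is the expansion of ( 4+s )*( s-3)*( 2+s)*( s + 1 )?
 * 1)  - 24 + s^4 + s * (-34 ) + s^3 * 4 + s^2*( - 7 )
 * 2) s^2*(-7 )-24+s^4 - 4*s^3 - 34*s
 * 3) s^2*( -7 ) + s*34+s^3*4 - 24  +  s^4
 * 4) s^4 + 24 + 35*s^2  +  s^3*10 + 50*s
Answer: 1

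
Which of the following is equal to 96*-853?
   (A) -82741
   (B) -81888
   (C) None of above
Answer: B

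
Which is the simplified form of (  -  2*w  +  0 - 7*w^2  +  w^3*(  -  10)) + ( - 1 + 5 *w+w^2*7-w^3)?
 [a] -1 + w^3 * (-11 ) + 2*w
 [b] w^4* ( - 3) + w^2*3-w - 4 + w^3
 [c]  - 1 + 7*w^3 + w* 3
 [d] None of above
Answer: d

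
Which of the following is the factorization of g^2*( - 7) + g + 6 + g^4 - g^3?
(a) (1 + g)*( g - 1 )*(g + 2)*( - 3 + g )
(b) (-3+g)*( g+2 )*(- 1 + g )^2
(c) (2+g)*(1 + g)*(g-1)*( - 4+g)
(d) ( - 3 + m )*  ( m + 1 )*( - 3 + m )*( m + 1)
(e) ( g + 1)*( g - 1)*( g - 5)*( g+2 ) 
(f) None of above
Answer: a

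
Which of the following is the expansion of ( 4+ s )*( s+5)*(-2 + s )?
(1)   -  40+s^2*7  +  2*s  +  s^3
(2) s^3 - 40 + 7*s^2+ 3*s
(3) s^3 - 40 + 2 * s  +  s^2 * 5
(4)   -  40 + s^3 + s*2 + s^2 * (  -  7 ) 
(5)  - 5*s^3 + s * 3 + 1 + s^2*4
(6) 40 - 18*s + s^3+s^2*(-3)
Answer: 1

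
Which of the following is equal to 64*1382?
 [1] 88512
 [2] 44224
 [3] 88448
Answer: 3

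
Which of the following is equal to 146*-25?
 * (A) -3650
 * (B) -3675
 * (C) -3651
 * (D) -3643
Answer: A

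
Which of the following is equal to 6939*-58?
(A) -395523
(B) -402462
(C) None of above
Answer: B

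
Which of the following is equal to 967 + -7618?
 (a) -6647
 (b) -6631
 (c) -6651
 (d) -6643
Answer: c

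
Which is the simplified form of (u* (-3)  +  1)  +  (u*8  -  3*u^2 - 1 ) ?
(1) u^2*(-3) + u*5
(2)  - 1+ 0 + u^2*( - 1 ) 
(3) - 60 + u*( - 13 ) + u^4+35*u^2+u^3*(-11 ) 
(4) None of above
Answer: 1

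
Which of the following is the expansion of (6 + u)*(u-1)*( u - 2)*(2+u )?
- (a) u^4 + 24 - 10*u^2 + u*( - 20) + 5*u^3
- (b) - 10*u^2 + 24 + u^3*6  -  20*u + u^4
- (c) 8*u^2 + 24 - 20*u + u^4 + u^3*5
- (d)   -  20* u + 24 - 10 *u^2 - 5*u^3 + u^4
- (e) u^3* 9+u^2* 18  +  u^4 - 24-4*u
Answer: a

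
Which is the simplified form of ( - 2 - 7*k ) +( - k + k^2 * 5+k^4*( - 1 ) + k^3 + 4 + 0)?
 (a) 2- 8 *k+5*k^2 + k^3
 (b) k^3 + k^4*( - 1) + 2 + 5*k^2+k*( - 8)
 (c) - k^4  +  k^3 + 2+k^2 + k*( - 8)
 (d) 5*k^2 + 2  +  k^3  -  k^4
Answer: b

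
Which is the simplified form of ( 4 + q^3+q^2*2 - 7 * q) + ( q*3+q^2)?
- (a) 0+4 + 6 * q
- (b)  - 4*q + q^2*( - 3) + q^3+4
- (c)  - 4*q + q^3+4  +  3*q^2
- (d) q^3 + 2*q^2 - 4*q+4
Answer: c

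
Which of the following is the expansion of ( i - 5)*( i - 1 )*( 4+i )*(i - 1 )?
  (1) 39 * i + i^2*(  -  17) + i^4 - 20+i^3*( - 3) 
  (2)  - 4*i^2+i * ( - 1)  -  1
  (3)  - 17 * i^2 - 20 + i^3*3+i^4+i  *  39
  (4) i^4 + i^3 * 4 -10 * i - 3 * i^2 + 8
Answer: 1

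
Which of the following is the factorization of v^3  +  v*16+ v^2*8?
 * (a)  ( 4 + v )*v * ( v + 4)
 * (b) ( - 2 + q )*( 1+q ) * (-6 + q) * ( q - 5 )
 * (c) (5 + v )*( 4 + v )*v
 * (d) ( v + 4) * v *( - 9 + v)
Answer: a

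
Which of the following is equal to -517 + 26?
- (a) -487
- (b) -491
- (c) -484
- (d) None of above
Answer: b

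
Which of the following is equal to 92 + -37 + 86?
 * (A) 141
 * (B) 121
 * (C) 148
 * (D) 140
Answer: A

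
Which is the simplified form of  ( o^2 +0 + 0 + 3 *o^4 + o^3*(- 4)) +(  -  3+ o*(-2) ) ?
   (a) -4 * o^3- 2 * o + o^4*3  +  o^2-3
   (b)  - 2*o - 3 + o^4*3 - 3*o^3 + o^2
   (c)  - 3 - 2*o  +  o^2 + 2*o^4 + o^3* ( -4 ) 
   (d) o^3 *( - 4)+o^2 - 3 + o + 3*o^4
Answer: a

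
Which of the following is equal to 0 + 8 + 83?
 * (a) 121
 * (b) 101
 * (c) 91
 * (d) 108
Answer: c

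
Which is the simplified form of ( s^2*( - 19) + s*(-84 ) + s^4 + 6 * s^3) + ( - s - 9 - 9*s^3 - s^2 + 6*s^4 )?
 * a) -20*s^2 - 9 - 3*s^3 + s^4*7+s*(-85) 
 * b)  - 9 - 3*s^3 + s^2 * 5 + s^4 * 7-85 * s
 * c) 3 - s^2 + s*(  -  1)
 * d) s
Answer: a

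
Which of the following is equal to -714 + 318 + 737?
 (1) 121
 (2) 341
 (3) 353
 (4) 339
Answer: 2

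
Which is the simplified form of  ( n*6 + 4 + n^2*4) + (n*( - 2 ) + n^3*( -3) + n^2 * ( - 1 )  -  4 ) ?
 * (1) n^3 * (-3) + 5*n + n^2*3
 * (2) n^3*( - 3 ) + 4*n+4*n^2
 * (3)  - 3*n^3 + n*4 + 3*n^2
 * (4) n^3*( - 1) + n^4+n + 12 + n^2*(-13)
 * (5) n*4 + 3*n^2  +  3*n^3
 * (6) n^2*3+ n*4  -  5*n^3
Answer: 3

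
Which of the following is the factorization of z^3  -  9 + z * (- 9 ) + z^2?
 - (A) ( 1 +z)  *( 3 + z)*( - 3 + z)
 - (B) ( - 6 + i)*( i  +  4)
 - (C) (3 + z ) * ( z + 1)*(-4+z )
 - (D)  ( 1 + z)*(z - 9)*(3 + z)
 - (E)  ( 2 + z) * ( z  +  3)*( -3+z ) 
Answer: A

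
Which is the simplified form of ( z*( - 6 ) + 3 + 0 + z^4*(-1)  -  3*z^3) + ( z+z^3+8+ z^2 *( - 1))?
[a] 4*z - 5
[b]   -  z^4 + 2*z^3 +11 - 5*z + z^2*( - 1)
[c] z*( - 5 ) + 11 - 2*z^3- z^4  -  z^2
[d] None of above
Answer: c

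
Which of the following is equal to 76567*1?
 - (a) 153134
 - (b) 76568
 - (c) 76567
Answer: c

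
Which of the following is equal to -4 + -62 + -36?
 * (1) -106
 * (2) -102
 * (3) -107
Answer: 2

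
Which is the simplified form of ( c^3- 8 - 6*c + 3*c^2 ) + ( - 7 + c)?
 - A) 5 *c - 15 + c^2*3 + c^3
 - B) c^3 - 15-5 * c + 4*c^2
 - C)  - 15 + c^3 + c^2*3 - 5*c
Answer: C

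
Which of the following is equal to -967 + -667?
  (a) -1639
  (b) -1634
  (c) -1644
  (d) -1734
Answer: b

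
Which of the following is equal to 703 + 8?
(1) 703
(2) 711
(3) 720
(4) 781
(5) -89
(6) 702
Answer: 2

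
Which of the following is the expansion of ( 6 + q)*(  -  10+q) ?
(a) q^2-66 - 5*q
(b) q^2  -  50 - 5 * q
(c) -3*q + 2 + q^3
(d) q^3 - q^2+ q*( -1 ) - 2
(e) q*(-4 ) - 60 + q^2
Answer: e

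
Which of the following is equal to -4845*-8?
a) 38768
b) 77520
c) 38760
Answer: c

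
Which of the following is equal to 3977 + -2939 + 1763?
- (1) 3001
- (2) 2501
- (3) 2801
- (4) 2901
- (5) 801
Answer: 3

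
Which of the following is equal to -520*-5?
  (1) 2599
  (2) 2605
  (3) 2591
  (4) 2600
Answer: 4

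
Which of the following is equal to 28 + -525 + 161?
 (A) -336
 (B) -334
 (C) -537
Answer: A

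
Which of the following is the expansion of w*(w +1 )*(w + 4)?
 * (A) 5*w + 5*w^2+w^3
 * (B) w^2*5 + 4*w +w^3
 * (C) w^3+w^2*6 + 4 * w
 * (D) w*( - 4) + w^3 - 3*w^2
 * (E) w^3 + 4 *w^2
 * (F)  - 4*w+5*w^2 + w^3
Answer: B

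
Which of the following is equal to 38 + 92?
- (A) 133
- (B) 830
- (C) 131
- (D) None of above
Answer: D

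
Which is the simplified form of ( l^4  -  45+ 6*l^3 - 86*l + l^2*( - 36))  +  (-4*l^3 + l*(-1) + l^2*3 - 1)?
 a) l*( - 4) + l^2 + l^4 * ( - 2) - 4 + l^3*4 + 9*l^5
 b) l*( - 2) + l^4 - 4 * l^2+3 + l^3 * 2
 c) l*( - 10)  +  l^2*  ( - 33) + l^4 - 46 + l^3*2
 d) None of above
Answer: d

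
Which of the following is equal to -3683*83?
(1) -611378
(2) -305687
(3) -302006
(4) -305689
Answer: 4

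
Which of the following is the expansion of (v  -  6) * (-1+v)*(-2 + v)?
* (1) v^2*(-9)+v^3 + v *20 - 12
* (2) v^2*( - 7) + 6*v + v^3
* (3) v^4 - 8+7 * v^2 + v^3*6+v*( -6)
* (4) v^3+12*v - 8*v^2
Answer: 1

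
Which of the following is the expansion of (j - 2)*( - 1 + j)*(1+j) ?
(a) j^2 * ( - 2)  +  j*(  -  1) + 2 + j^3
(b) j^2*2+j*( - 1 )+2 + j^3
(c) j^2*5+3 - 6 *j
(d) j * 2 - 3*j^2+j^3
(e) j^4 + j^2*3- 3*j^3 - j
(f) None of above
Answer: a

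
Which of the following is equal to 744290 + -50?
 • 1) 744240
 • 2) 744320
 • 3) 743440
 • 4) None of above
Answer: 1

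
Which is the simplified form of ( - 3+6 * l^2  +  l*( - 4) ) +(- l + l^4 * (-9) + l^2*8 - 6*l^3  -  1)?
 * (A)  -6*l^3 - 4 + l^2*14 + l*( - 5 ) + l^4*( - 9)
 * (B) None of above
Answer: A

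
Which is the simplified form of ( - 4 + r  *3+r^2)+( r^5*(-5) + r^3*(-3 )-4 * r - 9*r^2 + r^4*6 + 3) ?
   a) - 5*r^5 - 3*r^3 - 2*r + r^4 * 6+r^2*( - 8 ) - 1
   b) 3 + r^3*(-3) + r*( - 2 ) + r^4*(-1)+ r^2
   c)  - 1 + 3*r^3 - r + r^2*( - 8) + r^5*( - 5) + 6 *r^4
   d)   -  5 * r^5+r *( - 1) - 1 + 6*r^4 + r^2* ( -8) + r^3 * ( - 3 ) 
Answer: d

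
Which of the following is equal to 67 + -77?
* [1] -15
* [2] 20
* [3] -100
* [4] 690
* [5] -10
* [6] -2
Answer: 5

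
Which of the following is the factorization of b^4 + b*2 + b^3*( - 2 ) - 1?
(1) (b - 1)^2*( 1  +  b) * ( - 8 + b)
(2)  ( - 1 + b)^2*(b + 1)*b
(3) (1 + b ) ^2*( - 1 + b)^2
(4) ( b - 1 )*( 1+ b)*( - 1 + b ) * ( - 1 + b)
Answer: 4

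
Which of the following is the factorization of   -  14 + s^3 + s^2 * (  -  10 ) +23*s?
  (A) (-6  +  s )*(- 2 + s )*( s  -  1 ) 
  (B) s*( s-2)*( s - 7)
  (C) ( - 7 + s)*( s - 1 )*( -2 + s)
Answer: C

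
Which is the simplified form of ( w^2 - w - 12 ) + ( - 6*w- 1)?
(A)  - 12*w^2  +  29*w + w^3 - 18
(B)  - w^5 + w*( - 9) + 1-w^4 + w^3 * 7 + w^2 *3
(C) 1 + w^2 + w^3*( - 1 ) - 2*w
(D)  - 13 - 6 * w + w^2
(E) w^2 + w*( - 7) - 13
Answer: E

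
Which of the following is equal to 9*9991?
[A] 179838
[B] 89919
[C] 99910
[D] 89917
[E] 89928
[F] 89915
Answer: B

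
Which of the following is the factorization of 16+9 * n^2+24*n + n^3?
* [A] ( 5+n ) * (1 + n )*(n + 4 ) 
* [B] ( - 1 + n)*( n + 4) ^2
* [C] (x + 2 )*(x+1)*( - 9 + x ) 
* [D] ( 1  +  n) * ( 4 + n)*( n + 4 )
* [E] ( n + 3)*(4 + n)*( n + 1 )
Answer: D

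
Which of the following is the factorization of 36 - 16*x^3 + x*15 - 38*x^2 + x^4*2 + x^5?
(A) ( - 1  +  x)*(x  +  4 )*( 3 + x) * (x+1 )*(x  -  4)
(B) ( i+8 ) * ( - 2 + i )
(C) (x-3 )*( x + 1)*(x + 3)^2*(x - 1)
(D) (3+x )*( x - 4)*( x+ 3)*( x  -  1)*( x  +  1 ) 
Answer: D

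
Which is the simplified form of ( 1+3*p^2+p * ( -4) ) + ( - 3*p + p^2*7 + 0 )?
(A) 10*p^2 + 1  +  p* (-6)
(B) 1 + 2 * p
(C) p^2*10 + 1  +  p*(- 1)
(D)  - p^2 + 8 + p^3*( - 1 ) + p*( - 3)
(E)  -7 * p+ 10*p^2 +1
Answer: E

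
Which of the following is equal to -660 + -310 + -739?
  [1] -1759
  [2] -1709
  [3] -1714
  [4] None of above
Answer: 2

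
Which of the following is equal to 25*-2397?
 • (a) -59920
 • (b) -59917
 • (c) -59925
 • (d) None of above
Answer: c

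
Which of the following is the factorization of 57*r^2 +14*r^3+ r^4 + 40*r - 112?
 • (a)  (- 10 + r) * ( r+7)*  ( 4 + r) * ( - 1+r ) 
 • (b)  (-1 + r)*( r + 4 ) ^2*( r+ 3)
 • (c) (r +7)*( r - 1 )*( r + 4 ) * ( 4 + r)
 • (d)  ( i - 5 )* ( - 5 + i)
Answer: c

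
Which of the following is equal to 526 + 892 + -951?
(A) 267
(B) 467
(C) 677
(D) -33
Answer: B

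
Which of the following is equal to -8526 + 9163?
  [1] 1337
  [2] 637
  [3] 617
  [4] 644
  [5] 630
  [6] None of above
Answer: 2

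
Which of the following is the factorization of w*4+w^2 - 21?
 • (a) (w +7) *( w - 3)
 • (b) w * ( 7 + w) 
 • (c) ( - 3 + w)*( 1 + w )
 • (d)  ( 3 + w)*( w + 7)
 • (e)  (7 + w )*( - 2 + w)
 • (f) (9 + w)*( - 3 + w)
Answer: a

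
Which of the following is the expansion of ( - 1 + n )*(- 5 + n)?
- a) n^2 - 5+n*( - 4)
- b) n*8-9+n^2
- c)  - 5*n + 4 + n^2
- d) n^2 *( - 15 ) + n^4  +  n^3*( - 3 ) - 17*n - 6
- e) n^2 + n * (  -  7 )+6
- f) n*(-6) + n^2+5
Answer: f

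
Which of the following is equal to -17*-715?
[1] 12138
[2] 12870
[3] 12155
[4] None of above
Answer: 3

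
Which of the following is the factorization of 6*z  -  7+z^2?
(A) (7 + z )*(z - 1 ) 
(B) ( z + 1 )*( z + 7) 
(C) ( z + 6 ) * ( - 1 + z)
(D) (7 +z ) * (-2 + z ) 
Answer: A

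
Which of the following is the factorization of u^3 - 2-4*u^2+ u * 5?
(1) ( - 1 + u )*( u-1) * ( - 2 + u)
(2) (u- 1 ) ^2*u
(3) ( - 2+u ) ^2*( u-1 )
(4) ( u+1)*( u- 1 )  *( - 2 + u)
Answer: 1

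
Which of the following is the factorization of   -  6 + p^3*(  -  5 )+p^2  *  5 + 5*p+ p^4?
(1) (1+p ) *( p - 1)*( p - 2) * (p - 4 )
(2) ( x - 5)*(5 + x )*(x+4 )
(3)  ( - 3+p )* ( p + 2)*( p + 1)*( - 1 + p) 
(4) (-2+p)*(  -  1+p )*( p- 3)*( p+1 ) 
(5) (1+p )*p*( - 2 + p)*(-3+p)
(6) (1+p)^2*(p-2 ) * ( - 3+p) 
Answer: 4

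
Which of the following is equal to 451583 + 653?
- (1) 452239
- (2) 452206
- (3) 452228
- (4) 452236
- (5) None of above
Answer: 4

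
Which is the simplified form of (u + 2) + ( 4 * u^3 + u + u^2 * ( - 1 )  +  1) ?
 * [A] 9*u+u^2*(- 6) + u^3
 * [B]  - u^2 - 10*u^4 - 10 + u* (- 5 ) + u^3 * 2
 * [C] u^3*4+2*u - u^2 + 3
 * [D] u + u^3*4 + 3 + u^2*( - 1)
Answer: C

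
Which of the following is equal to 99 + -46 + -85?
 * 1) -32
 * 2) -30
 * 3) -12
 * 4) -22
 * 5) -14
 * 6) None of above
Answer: 1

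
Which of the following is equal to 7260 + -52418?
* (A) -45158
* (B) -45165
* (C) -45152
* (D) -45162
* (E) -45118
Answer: A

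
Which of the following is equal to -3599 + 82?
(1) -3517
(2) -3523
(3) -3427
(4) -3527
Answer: 1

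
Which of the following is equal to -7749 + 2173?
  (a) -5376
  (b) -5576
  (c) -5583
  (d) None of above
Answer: b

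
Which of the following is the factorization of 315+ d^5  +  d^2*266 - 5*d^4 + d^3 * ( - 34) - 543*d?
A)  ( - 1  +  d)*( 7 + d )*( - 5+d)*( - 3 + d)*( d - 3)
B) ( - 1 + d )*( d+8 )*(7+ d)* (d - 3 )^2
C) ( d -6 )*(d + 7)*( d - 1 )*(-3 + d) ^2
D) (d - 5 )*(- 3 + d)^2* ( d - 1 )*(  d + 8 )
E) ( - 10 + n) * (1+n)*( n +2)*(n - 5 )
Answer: A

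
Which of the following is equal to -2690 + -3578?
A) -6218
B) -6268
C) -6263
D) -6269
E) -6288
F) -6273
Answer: B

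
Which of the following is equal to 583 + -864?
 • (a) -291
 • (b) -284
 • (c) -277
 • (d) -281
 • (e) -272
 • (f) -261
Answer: d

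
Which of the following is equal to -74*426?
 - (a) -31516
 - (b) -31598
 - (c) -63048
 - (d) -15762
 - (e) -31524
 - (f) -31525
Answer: e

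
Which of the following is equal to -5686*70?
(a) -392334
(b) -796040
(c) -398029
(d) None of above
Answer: d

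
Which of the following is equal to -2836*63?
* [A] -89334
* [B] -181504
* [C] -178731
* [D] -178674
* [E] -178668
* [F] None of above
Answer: E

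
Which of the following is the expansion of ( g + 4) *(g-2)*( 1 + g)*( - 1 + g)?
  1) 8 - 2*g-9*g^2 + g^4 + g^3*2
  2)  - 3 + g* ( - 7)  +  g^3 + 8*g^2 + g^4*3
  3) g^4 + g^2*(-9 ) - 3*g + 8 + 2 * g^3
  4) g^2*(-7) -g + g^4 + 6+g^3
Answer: 1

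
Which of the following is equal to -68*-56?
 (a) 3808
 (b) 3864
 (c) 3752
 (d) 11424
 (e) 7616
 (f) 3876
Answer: a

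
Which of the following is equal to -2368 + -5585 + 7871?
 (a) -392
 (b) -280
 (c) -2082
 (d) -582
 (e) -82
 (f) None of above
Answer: e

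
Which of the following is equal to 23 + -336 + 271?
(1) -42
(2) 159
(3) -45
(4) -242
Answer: 1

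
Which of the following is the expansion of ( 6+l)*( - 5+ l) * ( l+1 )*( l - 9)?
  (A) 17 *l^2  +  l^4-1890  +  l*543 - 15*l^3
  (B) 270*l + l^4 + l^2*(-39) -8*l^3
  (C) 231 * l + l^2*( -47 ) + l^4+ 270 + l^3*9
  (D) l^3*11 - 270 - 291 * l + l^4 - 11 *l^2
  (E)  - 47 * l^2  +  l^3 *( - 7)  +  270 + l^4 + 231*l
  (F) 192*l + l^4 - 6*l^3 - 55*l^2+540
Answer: E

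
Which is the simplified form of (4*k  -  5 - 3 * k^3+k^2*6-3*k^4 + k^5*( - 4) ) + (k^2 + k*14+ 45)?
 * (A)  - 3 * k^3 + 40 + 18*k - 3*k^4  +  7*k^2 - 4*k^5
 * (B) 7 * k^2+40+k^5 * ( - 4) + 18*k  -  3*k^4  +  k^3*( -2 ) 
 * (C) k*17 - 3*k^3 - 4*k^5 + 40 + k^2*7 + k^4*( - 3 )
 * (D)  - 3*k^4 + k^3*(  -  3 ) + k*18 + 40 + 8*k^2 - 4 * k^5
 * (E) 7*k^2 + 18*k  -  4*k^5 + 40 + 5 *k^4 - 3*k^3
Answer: A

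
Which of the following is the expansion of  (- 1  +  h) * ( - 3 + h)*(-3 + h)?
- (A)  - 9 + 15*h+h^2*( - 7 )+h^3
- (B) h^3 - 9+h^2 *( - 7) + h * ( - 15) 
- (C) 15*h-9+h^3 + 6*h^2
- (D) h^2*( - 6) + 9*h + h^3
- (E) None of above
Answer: A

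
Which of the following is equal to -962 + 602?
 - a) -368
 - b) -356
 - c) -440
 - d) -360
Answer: d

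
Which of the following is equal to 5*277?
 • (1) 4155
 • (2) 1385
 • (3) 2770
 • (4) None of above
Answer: 2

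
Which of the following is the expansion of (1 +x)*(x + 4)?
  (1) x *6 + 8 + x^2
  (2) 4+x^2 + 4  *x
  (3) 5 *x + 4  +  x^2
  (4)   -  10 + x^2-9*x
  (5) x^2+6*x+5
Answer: 3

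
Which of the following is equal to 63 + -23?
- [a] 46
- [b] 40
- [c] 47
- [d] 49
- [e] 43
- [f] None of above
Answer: b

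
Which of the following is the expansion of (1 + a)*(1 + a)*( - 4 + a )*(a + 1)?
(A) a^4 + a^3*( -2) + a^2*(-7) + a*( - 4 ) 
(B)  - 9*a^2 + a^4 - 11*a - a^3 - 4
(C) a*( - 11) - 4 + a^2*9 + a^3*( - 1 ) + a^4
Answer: B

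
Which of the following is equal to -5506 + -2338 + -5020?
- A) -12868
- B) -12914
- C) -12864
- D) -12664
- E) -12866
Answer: C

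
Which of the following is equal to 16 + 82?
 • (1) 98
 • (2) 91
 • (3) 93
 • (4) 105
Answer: 1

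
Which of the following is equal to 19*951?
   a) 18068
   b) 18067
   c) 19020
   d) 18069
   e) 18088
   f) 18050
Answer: d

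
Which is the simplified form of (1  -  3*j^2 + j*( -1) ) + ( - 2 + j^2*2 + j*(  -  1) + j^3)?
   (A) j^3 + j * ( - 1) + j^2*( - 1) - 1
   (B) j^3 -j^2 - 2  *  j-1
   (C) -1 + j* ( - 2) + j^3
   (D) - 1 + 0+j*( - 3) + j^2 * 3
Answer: B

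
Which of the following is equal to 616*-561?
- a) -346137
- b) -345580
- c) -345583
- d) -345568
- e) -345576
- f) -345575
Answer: e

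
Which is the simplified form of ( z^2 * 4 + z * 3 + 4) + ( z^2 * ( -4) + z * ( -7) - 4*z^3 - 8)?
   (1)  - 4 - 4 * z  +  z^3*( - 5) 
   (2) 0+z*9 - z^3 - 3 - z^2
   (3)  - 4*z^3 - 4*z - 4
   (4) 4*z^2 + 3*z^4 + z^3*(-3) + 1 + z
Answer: 3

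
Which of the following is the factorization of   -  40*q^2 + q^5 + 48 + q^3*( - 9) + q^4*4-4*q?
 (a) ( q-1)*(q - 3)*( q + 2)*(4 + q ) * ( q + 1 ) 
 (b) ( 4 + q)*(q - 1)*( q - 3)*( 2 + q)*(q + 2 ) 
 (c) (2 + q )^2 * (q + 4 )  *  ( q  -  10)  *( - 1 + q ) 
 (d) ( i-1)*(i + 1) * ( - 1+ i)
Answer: b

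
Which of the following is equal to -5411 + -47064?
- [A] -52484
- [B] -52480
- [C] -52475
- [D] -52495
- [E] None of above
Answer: C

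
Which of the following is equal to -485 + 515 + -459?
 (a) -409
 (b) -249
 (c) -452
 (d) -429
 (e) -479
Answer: d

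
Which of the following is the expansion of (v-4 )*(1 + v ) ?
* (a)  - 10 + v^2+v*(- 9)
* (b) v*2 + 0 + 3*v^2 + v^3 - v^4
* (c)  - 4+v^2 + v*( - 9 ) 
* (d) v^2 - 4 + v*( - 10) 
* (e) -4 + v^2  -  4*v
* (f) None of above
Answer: f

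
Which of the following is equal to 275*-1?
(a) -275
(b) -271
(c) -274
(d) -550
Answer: a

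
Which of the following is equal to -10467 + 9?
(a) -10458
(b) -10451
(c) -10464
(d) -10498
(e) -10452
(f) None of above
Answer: a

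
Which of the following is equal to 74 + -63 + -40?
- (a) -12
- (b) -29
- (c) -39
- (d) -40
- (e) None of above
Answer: b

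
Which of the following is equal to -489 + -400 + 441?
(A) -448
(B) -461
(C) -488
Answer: A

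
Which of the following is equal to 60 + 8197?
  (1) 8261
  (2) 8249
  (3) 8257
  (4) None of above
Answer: 3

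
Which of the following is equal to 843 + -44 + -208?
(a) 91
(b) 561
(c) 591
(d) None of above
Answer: c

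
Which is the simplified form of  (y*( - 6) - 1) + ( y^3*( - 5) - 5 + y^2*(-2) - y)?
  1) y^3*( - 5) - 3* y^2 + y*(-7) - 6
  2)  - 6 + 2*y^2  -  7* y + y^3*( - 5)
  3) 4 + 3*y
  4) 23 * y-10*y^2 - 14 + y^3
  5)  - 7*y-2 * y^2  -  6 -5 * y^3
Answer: 5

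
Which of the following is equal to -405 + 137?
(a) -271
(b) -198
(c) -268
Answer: c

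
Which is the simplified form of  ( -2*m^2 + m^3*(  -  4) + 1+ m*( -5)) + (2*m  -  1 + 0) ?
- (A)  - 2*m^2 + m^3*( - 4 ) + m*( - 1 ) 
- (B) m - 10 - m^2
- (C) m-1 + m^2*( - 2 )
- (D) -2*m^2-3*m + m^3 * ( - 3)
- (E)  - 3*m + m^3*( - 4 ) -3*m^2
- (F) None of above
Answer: F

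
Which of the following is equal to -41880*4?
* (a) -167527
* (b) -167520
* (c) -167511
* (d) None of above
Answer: b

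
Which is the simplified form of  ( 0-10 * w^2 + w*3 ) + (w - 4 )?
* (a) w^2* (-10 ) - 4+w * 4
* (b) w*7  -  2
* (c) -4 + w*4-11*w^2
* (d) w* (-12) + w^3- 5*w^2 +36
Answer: a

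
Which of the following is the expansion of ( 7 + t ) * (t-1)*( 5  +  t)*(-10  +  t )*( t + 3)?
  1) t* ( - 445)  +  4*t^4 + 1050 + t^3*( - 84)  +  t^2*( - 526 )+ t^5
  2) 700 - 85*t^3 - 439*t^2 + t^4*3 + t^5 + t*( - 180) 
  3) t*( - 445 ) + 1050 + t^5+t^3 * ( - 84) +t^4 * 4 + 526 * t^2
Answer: 1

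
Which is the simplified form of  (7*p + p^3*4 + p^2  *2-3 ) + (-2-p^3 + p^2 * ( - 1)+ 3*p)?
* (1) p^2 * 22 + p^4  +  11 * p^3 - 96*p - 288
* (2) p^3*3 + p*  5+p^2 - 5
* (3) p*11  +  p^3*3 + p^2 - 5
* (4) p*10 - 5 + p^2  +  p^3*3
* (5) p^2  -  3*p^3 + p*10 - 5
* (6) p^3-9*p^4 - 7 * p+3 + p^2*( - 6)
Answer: 4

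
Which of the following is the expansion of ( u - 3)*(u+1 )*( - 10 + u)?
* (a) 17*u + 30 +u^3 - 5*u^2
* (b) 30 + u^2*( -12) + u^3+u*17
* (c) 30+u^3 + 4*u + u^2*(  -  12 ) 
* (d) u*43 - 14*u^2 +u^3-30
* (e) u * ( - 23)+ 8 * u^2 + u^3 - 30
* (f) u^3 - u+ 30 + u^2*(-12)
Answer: b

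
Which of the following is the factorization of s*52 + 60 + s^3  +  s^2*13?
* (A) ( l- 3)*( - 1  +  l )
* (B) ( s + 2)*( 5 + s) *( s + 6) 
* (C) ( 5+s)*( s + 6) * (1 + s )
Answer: B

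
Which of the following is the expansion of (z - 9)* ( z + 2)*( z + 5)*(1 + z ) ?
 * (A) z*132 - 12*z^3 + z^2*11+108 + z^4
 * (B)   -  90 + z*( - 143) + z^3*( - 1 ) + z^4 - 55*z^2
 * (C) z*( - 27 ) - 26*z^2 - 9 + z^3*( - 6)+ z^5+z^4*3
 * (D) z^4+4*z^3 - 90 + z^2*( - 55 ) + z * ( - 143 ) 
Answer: B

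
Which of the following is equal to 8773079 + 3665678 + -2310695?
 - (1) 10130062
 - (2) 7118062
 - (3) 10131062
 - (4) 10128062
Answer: 4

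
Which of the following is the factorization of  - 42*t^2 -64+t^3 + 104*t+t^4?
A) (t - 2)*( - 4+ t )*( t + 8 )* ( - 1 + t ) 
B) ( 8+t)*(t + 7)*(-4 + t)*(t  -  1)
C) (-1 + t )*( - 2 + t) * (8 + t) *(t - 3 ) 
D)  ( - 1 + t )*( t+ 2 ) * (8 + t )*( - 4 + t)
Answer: A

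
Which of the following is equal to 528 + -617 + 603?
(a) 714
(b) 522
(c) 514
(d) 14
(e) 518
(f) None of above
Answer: c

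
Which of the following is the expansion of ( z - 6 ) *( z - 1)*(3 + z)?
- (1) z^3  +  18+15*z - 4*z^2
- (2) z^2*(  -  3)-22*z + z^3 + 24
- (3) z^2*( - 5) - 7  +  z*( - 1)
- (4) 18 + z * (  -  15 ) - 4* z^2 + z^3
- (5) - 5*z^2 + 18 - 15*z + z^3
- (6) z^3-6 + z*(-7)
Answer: 4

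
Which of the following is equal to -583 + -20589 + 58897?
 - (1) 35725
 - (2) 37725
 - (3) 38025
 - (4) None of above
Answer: 2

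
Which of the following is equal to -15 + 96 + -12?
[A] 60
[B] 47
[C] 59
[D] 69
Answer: D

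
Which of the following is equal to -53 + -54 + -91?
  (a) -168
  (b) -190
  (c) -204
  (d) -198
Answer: d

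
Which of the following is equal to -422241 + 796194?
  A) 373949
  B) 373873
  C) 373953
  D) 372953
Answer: C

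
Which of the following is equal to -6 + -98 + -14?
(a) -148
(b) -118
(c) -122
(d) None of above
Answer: b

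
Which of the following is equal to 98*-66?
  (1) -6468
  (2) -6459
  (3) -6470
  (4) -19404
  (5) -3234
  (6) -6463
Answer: 1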